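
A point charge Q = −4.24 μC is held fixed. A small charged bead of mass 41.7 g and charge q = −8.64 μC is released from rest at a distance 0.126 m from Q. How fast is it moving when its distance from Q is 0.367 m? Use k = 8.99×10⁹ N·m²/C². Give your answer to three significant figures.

Only the electrostatic force acts, so mechanical energy is conserved: ½mv² = U₁ − U₂ = kQq(1/r₁ − 1/r₂).
U₁ − U₂ = (8.99×10⁹ N·m²/C²)(-4.24×10⁻⁶ C)(-8.64×10⁻⁶ C)(1/0.126 − 1/0.367) = 1.72 J.
v = √(2·1.72/0.0417) = 9.07 m/s.

9.07 m/s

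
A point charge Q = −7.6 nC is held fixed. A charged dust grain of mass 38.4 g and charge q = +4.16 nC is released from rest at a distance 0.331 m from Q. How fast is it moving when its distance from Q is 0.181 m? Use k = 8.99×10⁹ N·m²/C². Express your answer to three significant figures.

Only the electrostatic force acts, so mechanical energy is conserved: ½mv² = U₁ − U₂ = kQq(1/r₁ − 1/r₂).
U₁ − U₂ = (8.99×10⁹ N·m²/C²)(-7.60×10⁻⁹ C)(4.16×10⁻⁹ C)(1/0.331 − 1/0.181) = 7.12×10⁻⁷ J.
v = √(2·7.12×10⁻⁷/0.0384) = 6.09×10⁻³ m/s.

6.09×10⁻³ m/s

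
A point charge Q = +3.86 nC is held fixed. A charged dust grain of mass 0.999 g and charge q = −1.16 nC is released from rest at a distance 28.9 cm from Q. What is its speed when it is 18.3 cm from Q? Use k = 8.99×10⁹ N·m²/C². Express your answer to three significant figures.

Only the electrostatic force acts, so mechanical energy is conserved: ½mv² = U₁ − U₂ = kQq(1/r₁ − 1/r₂).
U₁ − U₂ = (8.99×10⁹ N·m²/C²)(3.86×10⁻⁹ C)(-1.16×10⁻⁹ C)(1/0.289 − 1/0.183) = 8.07×10⁻⁸ J.
v = √(2·8.07×10⁻⁸/9.99×10⁻⁴) = 0.0127 m/s.

0.0127 m/s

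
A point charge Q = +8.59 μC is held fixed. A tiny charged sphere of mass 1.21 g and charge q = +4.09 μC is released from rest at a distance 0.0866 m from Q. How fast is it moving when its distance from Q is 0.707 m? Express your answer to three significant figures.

72.7 m/s

Only the electrostatic force acts, so mechanical energy is conserved: ½mv² = U₁ − U₂ = kQq(1/r₁ − 1/r₂).
U₁ − U₂ = (8.99×10⁹ N·m²/C²)(8.59×10⁻⁶ C)(4.09×10⁻⁶ C)(1/0.0866 − 1/0.707) = 3.20 J.
v = √(2·3.20/1.21×10⁻³) = 72.7 m/s.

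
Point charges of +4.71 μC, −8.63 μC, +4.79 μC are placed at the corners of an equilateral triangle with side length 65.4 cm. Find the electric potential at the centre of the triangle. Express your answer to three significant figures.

2.07×10⁴ V

Electric potential is a scalar, so the contributions from each charge add algebraically: V = Σ kqᵢ/rᵢ.
The distance from each vertex to the centroid is a/√3 = 0.378 m.
V = k[(4.71×10⁻⁶)/(0.378) + (-8.63×10⁻⁶)/(0.378) + (4.79×10⁻⁶)/(0.378)] = 2.07×10⁴ V.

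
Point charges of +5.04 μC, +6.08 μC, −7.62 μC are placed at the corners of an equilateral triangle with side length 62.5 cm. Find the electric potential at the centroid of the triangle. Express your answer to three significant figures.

8.72×10⁴ V

The total potential is the scalar sum of each charge's contribution, V = Σ kqᵢ/rᵢ.
The distance from each vertex to the centroid is a/√3 = 0.361 m.
V = k[(5.04×10⁻⁶)/(0.361) + (6.08×10⁻⁶)/(0.361) + (-7.62×10⁻⁶)/(0.361)] = 8.72×10⁴ V.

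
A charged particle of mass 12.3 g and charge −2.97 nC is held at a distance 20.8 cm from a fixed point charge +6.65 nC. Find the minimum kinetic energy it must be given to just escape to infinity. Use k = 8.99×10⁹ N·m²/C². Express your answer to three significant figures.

8.54×10⁻⁷ J

To just escape, total mechanical energy must reach zero at infinity: ½mv²_min + U = 0, so ½mv²_min = −U = |kQq|/r.
|U| = |kQq|/r = (8.99×10⁹ N·m²/C²)(6.65×10⁻⁹)(2.97×10⁻⁹)/(0.208) = 8.54×10⁻⁷ J.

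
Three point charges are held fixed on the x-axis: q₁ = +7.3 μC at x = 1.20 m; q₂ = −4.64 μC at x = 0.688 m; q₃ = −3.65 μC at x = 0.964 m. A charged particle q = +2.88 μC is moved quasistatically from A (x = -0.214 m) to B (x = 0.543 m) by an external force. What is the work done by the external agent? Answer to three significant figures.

For quasistatic motion the external work equals the change in potential energy: W_ext = qΔV = q(V_B − V_A).
At A: distances to the source charges are 1.41 m, 0.902 m, 1.18 m; V_A = Σ kqᵢ/rᵢ = -2.77×10⁴ V.
At B: distances to the source charges are 0.657 m, 0.145 m, 0.421 m; V_B = Σ kqᵢ/rᵢ = -2.66×10⁵ V.
ΔV = V_B − V_A = -2.38×10⁵ V.
W_ext = qΔV = (2.88×10⁻⁶ C)(-2.38×10⁵ V) = -0.686 J.

-0.686 J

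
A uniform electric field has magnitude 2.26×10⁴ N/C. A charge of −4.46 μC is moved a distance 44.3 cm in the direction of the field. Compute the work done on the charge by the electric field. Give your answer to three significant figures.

-0.0447 J

The potential change for a displacement 44.3 cm in the direction of the field is ΔV = −Ed = -1.00×10⁴ V.
W_field = −qΔV = -0.0447 J.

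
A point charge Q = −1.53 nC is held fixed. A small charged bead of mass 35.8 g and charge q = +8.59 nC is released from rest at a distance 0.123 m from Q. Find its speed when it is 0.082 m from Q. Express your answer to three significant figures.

Only the electrostatic force acts, so mechanical energy is conserved: ½mv² = U₁ − U₂ = kQq(1/r₁ − 1/r₂).
U₁ − U₂ = (8.99×10⁹ N·m²/C²)(-1.53×10⁻⁹ C)(8.59×10⁻⁹ C)(1/0.123 − 1/0.0820) = 4.80×10⁻⁷ J.
v = √(2·4.80×10⁻⁷/0.0358) = 5.18×10⁻³ m/s.

5.18×10⁻³ m/s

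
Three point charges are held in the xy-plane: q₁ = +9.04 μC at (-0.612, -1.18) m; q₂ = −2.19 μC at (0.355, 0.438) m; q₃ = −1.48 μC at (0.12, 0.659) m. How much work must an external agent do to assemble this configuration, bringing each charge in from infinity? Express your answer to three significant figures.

The assembly work is the sum of pairwise potential energies, U = Σ_{i<j} kqᵢqⱼ/rᵢⱼ.
Pair separations: r₁₂ = 1.88 m, r₁₃ = 1.98 m, r₂₃ = 0.323 m.
U = (-0.0944) + (-0.0608) + (0.0903) = -0.0649 J.

-0.0649 J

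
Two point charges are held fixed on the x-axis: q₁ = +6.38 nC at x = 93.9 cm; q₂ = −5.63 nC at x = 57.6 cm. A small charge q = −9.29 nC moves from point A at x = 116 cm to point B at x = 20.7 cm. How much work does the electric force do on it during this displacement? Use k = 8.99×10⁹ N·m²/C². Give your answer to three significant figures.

-2.15×10⁻⁶ J

The work done by the electric force is W_field = −ΔU = −q(V_B − V_A) = q(V_A − V_B).
At A: distances to the source charges are 0.221 m, 0.584 m; V_A = Σ kqᵢ/rᵢ = 173 V.
At B: distances to the source charges are 0.732 m, 0.369 m; V_B = Σ kqᵢ/rᵢ = -58.8 V.
ΔV = V_B − V_A = -232 V.
W_field = −qΔV = −(-9.29×10⁻⁹ C)(-232 V) = -2.15×10⁻⁶ J.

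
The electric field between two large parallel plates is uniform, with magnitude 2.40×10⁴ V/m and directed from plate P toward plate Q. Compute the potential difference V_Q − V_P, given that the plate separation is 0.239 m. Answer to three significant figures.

In a uniform field, potential decreases in the direction of E: ΔV = −E·d for a displacement d parallel to E.
Going from P to Q is a displacement of 0.239 m along the field, so V_Q − V_P = −Ed = -5740 V.

-5740 V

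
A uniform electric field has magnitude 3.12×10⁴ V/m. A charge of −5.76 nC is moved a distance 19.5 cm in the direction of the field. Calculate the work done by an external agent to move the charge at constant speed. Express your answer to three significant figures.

3.50×10⁻⁵ J

The potential change for a displacement 19.5 cm in the direction of the field is ΔV = −Ed = -6080 V.
W_ext = qΔV = 3.50×10⁻⁵ J.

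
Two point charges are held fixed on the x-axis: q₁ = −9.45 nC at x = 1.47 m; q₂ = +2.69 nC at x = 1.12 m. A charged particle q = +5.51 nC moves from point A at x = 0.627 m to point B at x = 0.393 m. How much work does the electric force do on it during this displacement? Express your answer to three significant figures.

The work done by the electric force is W_field = −ΔU = −q(V_B − V_A) = q(V_A − V_B).
At A: distances to the source charges are 0.843 m, 0.493 m; V_A = Σ kqᵢ/rᵢ = -51.7 V.
At B: distances to the source charges are 1.08 m, 0.727 m; V_B = Σ kqᵢ/rᵢ = -45.6 V.
ΔV = V_B − V_A = 6.11 V.
W_field = −qΔV = −(5.51×10⁻⁹ C)(6.11 V) = -3.37×10⁻⁸ J.

-3.37×10⁻⁸ J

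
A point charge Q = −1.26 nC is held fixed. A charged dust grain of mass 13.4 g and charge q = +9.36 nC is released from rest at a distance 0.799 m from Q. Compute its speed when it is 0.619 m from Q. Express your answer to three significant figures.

Only the electrostatic force acts, so mechanical energy is conserved: ½mv² = U₁ − U₂ = kQq(1/r₁ − 1/r₂).
U₁ − U₂ = (8.99×10⁹ N·m²/C²)(-1.26×10⁻⁹ C)(9.36×10⁻⁹ C)(1/0.799 − 1/0.619) = 3.86×10⁻⁸ J.
v = √(2·3.86×10⁻⁸/0.0134) = 2.40×10⁻³ m/s.

2.40×10⁻³ m/s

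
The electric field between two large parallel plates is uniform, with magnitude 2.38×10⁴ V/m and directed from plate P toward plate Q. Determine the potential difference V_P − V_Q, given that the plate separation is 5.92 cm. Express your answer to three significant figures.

1410 V

In a uniform field, potential decreases in the direction of E: ΔV = −E·d for a displacement d parallel to E.
Going from Q to P is a displacement of 5.92 cm opposite to the field, so V_P − V_Q = +Ed = 1410 V.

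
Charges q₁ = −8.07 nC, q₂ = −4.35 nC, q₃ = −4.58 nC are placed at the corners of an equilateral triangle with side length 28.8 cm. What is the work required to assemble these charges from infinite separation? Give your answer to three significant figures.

The assembly work is the sum of pairwise potential energies, U = Σ_{i<j} kqᵢqⱼ/rᵢⱼ.
All three pair separations equal the side length, 0.288 m.
U = (1.10×10⁻⁶) + (1.15×10⁻⁶) + (6.22×10⁻⁷) = 2.87×10⁻⁶ J.

2.87×10⁻⁶ J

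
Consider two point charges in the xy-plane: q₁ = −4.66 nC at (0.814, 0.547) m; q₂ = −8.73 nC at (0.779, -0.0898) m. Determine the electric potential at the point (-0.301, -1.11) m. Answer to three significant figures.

-73.8 V

Electric potential is a scalar, so the contributions from each charge add algebraically: V = Σ kqᵢ/rᵢ.
Distances from the field point to each charge: r₁ = 2.00 m, r₂ = 1.49 m.
V = k[(-4.66×10⁻⁹)/(2.00) + (-8.73×10⁻⁹)/(1.49)] = -73.8 V.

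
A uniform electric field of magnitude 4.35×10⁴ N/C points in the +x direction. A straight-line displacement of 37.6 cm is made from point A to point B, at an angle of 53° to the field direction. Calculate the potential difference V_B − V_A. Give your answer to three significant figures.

-9840 V

Only the component of displacement along E changes the potential: ΔV = −E·d·cosθ.
ΔV = −(4.35×10⁴ V/m)(0.376 m)cos53° = -9840 V.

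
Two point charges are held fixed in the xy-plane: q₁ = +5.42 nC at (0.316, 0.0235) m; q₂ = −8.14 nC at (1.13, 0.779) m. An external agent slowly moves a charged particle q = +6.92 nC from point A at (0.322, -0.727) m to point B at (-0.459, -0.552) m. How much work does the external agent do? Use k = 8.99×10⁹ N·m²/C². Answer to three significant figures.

For quasistatic motion the external work equals the change in potential energy: W_ext = qΔV = q(V_B − V_A).
At A: distances to the source charges are 0.751 m, 1.71 m; V_A = Σ kqᵢ/rᵢ = 22.1 V.
At B: distances to the source charges are 0.965 m, 2.07 m; V_B = Σ kqᵢ/rᵢ = 15.2 V.
ΔV = V_B − V_A = -6.93 V.
W_ext = qΔV = (6.92×10⁻⁹ C)(-6.93 V) = -4.80×10⁻⁸ J.

-4.80×10⁻⁸ J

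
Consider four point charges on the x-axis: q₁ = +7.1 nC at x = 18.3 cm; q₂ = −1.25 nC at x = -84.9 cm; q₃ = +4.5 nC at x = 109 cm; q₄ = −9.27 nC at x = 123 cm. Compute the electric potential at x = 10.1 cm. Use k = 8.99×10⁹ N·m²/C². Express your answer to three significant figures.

Electric potential is a scalar, so the contributions from each charge add algebraically: V = Σ kqᵢ/rᵢ.
Distances from the field point to each charge: r₁ = 0.0820 m, r₂ = 0.950 m, r₃ = 0.989 m, r₄ = 1.13 m.
V = k[(7.10×10⁻⁹)/(0.0820) + (-1.25×10⁻⁹)/(0.950) + (4.50×10⁻⁹)/(0.989) + (-9.27×10⁻⁹)/(1.13)] = 734 V.

734 V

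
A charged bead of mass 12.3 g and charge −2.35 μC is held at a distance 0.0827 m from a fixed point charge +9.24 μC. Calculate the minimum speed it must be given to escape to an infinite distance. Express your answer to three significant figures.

To just escape, total mechanical energy must reach zero at infinity: ½mv²_min + U = 0, so ½mv²_min = −U = |kQq|/r.
|U| = |kQq|/r = (8.99×10⁹ N·m²/C²)(9.24×10⁻⁶)(2.35×10⁻⁶)/(0.0827) = 2.36 J.
v_min = √(2|U|/m) = √(2·2.36/0.0123) = 19.6 m/s.

19.6 m/s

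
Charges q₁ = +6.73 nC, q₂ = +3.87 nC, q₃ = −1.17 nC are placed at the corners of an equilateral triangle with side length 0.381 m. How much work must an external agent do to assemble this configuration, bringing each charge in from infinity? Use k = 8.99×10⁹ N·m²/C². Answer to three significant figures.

3.22×10⁻⁷ J

The work to assemble the configuration equals its total potential energy, U = Σ kqᵢqⱼ/rᵢⱼ over all pairs.
All three pair separations equal the side length, 0.381 m.
U = (6.15×10⁻⁷) + (-1.86×10⁻⁷) + (-1.07×10⁻⁷) = 3.22×10⁻⁷ J.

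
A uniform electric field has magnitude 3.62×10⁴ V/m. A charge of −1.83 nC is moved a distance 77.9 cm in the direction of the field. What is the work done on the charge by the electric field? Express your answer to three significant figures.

The potential change for a displacement 77.9 cm in the direction of the field is ΔV = −Ed = -2.82×10⁴ V.
W_field = −qΔV = -5.16×10⁻⁵ J.

-5.16×10⁻⁵ J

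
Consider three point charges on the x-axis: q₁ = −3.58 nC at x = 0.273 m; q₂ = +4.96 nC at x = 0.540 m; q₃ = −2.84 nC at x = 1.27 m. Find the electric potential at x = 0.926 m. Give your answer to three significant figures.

The total potential is the scalar sum of each charge's contribution, V = Σ kqᵢ/rᵢ.
Distances from the field point to each charge: r₁ = 0.653 m, r₂ = 0.386 m, r₃ = 0.344 m.
V = k[(-3.58×10⁻⁹)/(0.653) + (4.96×10⁻⁹)/(0.386) + (-2.84×10⁻⁹)/(0.344)] = -7.99 V.

-7.99 V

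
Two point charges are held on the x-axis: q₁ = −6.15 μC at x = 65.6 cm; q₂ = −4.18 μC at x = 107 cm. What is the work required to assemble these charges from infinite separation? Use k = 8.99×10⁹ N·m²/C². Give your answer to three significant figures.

The work to assemble the configuration equals its total potential energy, U = Σ kqᵢqⱼ/rᵢⱼ over all pairs.
Pair separations: r₁₂ = 0.414 m.
U = (0.558) = 0.558 J.

0.558 J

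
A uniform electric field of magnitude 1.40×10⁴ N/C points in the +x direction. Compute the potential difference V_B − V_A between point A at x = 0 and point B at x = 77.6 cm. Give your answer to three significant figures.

In a uniform field, potential decreases in the direction of E: V_B − V_A = −E·Δx.
V_B − V_A = −(1.40×10⁴ V/m)(0.776 m) = -1.09×10⁴ V.

-1.09×10⁴ V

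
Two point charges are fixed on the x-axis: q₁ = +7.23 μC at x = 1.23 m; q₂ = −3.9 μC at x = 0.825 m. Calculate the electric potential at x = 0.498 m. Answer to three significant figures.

-1.84×10⁴ V

Electric potential is a scalar, so the contributions from each charge add algebraically: V = Σ kqᵢ/rᵢ.
Distances from the field point to each charge: r₁ = 0.732 m, r₂ = 0.327 m.
V = k[(7.23×10⁻⁶)/(0.732) + (-3.90×10⁻⁶)/(0.327)] = -1.84×10⁴ V.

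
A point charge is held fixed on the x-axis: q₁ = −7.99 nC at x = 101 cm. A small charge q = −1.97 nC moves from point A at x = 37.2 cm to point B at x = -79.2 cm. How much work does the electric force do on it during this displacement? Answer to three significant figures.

1.43×10⁻⁷ J

The work done by the electric force is W_field = −ΔU = −q(V_B − V_A) = q(V_A − V_B).
At A: distance to the source charge is 0.638 m; V_A = kq₁/r = -113 V.
At B: distance to the source charge is 1.80 m; V_B = kq₁/r = -39.9 V.
ΔV = V_B − V_A = 72.7 V.
W_field = −qΔV = −(-1.97×10⁻⁹ C)(72.7 V) = 1.43×10⁻⁷ J.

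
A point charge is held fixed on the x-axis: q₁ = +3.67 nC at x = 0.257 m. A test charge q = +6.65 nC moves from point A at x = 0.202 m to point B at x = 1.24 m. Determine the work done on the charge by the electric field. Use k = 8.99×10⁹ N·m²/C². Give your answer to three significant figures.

3.77×10⁻⁶ J

The work done by the electric force is W_field = −ΔU = −q(V_B − V_A) = q(V_A − V_B).
At A: distance to the source charge is 0.0550 m; V_A = kq₁/r = 600 V.
At B: distance to the source charge is 0.983 m; V_B = kq₁/r = 33.6 V.
ΔV = V_B − V_A = -566 V.
W_field = −qΔV = −(6.65×10⁻⁹ C)(-566 V) = 3.77×10⁻⁶ J.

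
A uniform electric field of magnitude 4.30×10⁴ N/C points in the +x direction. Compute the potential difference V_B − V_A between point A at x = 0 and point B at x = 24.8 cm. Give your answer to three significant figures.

In a uniform field, potential decreases in the direction of E: V_B − V_A = −E·Δx.
V_B − V_A = −(4.30×10⁴ V/m)(0.248 m) = -1.07×10⁴ V.

-1.07×10⁴ V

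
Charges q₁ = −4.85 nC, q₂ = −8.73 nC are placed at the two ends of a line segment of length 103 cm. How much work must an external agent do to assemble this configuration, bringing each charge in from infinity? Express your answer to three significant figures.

3.70×10⁻⁷ J

The work to assemble the configuration equals its total potential energy, U = Σ kqᵢqⱼ/rᵢⱼ over all pairs.
The separation is r = 1.03 m.
U = (3.70×10⁻⁷) = 3.70×10⁻⁷ J.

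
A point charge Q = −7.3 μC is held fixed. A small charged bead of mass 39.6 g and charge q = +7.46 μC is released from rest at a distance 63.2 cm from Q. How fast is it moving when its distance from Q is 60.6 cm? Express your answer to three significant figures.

1.30 m/s

Only the electrostatic force acts, so mechanical energy is conserved: ½mv² = U₁ − U₂ = kQq(1/r₁ − 1/r₂).
U₁ − U₂ = (8.99×10⁹ N·m²/C²)(-7.30×10⁻⁶ C)(7.46×10⁻⁶ C)(1/0.632 − 1/0.606) = 0.0332 J.
v = √(2·0.0332/0.0396) = 1.30 m/s.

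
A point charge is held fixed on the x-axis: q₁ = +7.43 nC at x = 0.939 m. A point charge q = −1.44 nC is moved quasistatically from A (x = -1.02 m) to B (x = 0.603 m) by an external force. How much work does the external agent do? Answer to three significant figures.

-2.37×10⁻⁷ J

For quasistatic motion the external work equals the change in potential energy: W_ext = qΔV = q(V_B − V_A).
At A: distance to the source charge is 1.96 m; V_A = kq₁/r = 34.1 V.
At B: distance to the source charge is 0.336 m; V_B = kq₁/r = 199 V.
ΔV = V_B − V_A = 165 V.
W_ext = qΔV = (-1.44×10⁻⁹ C)(165 V) = -2.37×10⁻⁷ J.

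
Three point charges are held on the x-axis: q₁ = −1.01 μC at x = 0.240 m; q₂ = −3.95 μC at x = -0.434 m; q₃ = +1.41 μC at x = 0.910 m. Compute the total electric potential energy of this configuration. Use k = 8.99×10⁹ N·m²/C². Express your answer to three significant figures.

-3.15×10⁻³ J

The assembly work is the sum of pairwise potential energies, U = Σ_{i<j} kqᵢqⱼ/rᵢⱼ.
Pair separations: r₁₂ = 0.674 m, r₁₃ = 0.670 m, r₂₃ = 1.34 m.
U = (0.0532) + (-0.0191) + (-0.0373) = -3.15×10⁻³ J.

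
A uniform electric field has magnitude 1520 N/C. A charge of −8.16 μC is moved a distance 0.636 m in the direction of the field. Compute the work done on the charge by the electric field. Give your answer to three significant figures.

The potential change for a displacement 0.636 m in the direction of the field is ΔV = −Ed = -967 V.
W_field = −qΔV = -7.89×10⁻³ J.

-7.89×10⁻³ J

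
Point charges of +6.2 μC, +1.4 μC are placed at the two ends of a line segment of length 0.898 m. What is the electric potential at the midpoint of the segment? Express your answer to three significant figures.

1.52×10⁵ V

The total potential is the scalar sum of each charge's contribution, V = Σ kqᵢ/rᵢ.
Each charge is 0.449 m from the midpoint.
V = k[(6.20×10⁻⁶)/(0.449) + (1.40×10⁻⁶)/(0.449)] = 1.52×10⁵ V.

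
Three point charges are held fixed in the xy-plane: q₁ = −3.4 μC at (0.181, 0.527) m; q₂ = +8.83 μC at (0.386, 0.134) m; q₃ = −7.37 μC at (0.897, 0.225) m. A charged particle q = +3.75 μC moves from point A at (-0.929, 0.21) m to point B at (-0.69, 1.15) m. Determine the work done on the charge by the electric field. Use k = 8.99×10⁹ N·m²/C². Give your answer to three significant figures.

0.0318 J

The work done by the electric force is W_field = −ΔU = −q(V_B − V_A) = q(V_A − V_B).
At A: distances to the source charges are 1.15 m, 1.32 m, 1.83 m; V_A = Σ kqᵢ/rᵢ = -2500 V.
At B: distances to the source charges are 1.07 m, 1.48 m, 1.84 m; V_B = Σ kqᵢ/rᵢ = -1.10×10⁴ V.
ΔV = V_B − V_A = -8480 V.
W_field = −qΔV = −(3.75×10⁻⁶ C)(-8480 V) = 0.0318 J.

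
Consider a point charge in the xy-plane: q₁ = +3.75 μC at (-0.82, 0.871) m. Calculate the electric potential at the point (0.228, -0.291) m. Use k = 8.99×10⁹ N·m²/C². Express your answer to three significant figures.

The total potential is the scalar sum of each charge's contribution, V = Σ kqᵢ/rᵢ.
Distances from the field point to each charge: r₁ = 1.56 m.
V = k[(3.75×10⁻⁶)/(1.56)] = 2.15×10⁴ V.

2.15×10⁴ V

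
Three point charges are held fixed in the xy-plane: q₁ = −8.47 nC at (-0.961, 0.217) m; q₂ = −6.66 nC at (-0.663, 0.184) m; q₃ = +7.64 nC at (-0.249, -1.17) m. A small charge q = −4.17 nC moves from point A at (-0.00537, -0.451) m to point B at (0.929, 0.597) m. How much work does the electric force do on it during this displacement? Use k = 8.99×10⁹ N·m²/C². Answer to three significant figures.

-1.35×10⁻⁸ J

The work done by the electric force is W_field = −ΔU = −q(V_B − V_A) = q(V_A − V_B).
At A: distances to the source charges are 1.17 m, 0.914 m, 0.759 m; V_A = Σ kqᵢ/rᵢ = -40.3 V.
At B: distances to the source charges are 1.93 m, 1.64 m, 2.12 m; V_B = Σ kqᵢ/rᵢ = -43.6 V.
ΔV = V_B − V_A = -3.23 V.
W_field = −qΔV = −(-4.17×10⁻⁹ C)(-3.23 V) = -1.35×10⁻⁸ J.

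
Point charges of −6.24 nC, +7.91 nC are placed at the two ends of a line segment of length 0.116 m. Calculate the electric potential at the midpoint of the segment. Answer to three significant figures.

259 V

The total potential is the scalar sum of each charge's contribution, V = Σ kqᵢ/rᵢ.
Each charge is 0.0580 m from the midpoint.
V = k[(-6.24×10⁻⁹)/(0.0580) + (7.91×10⁻⁹)/(0.0580)] = 259 V.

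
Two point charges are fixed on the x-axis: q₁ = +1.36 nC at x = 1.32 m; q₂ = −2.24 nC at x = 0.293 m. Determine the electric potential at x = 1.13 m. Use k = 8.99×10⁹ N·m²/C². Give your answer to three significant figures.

40.3 V

Electric potential is a scalar, so the contributions from each charge add algebraically: V = Σ kqᵢ/rᵢ.
Distances from the field point to each charge: r₁ = 0.190 m, r₂ = 0.837 m.
V = k[(1.36×10⁻⁹)/(0.190) + (-2.24×10⁻⁹)/(0.837)] = 40.3 V.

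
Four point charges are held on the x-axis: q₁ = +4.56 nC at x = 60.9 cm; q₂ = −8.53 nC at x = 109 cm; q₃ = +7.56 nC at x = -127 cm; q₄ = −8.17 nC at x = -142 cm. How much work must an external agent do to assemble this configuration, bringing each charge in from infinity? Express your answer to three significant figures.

The assembly work is the sum of pairwise potential energies, U = Σ_{i<j} kqᵢqⱼ/rᵢⱼ.
Pair separations: r₁₂ = 0.481 m, r₁₃ = 1.88 m, r₁₄ = 2.03 m, r₂₃ = 2.36 m, r₂₄ = 2.51 m, r₃₄ = 0.150 m.
Summing all 6 pair terms gives U = -4.42×10⁻⁶ J.

-4.42×10⁻⁶ J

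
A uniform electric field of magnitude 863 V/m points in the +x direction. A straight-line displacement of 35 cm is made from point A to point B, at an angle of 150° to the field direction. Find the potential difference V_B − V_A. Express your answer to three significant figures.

262 V

Only the component of displacement along E changes the potential: ΔV = −E·d·cosθ.
ΔV = −(863 V/m)(0.350 m)cos150° = 262 V.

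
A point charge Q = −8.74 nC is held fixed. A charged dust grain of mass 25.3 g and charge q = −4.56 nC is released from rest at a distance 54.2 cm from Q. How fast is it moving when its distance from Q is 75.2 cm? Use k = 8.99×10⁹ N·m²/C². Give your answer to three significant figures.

3.82×10⁻³ m/s

Only the electrostatic force acts, so mechanical energy is conserved: ½mv² = U₁ − U₂ = kQq(1/r₁ − 1/r₂).
U₁ − U₂ = (8.99×10⁹ N·m²/C²)(-8.74×10⁻⁹ C)(-4.56×10⁻⁹ C)(1/0.542 − 1/0.752) = 1.85×10⁻⁷ J.
v = √(2·1.85×10⁻⁷/0.0253) = 3.82×10⁻³ m/s.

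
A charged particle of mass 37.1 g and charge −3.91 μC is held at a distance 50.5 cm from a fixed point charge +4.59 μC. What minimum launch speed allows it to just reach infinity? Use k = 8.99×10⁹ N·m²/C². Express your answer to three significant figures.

4.15 m/s

To just escape, total mechanical energy must reach zero at infinity: ½mv²_min + U = 0, so ½mv²_min = −U = |kQq|/r.
|U| = |kQq|/r = (8.99×10⁹ N·m²/C²)(4.59×10⁻⁶)(3.91×10⁻⁶)/(0.505) = 0.319 J.
v_min = √(2|U|/m) = √(2·0.319/0.0371) = 4.15 m/s.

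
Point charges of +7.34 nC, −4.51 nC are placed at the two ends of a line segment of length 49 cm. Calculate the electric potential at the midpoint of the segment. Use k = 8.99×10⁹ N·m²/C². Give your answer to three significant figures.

Electric potential is a scalar, so the contributions from each charge add algebraically: V = Σ kqᵢ/rᵢ.
Each charge is 0.245 m from the midpoint.
V = k[(7.34×10⁻⁹)/(0.245) + (-4.51×10⁻⁹)/(0.245)] = 104 V.

104 V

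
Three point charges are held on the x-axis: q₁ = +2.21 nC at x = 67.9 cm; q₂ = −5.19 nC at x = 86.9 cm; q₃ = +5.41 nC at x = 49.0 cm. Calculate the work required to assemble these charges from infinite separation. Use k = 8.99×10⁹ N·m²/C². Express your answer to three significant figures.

-6.40×10⁻⁷ J

The work to assemble the configuration equals its total potential energy, U = Σ kqᵢqⱼ/rᵢⱼ over all pairs.
Pair separations: r₁₂ = 0.190 m, r₁₃ = 0.189 m, r₂₃ = 0.379 m.
U = (-5.43×10⁻⁷) + (5.69×10⁻⁷) + (-6.66×10⁻⁷) = -6.40×10⁻⁷ J.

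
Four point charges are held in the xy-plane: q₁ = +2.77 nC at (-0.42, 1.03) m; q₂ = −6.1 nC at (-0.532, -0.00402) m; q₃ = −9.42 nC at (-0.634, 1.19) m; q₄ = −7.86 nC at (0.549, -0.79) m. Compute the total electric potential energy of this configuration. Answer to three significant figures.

-7.67×10⁻⁸ J

The work to assemble the configuration equals its total potential energy, U = Σ kqᵢqⱼ/rᵢⱼ over all pairs.
Pair separations: r₁₂ = 1.04 m, r₁₃ = 0.267 m, r₁₄ = 2.06 m, r₂₃ = 1.20 m, r₂₄ = 1.34 m, r₃₄ = 2.31 m.
Summing all 6 pair terms gives U = -7.67×10⁻⁸ J.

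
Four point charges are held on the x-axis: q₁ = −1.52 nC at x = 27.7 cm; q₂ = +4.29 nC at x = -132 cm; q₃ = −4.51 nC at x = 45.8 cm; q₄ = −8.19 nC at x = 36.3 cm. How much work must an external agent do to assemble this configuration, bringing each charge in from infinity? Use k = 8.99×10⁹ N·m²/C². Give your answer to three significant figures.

4.82×10⁻⁶ J

The work to assemble the configuration equals its total potential energy, U = Σ kqᵢqⱼ/rᵢⱼ over all pairs.
Pair separations: r₁₂ = 1.60 m, r₁₃ = 0.181 m, r₁₄ = 0.0860 m, r₂₃ = 1.78 m, r₂₄ = 1.68 m, r₃₄ = 0.0950 m.
Summing all 6 pair terms gives U = 4.82×10⁻⁶ J.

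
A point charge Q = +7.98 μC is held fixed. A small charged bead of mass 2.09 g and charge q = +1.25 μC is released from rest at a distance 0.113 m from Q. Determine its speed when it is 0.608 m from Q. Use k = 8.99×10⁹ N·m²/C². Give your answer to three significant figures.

Only the electrostatic force acts, so mechanical energy is conserved: ½mv² = U₁ − U₂ = kQq(1/r₁ − 1/r₂).
U₁ − U₂ = (8.99×10⁹ N·m²/C²)(7.98×10⁻⁶ C)(1.25×10⁻⁶ C)(1/0.113 − 1/0.608) = 0.646 J.
v = √(2·0.646/2.09×10⁻³) = 24.9 m/s.

24.9 m/s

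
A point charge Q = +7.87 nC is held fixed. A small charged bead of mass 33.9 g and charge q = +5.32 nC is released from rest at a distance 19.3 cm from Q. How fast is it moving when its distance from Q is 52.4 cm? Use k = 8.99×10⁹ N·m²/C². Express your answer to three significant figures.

Only the electrostatic force acts, so mechanical energy is conserved: ½mv² = U₁ − U₂ = kQq(1/r₁ − 1/r₂).
U₁ − U₂ = (8.99×10⁹ N·m²/C²)(7.87×10⁻⁹ C)(5.32×10⁻⁹ C)(1/0.193 − 1/0.524) = 1.23×10⁻⁶ J.
v = √(2·1.23×10⁻⁶/0.0339) = 8.53×10⁻³ m/s.

8.53×10⁻³ m/s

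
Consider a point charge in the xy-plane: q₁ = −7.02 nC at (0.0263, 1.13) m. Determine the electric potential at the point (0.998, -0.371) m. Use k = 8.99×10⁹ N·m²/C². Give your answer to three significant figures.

-35.3 V

The total potential is the scalar sum of each charge's contribution, V = Σ kqᵢ/rᵢ.
Distances from the field point to each charge: r₁ = 1.79 m.
V = k[(-7.02×10⁻⁹)/(1.79)] = -35.3 V.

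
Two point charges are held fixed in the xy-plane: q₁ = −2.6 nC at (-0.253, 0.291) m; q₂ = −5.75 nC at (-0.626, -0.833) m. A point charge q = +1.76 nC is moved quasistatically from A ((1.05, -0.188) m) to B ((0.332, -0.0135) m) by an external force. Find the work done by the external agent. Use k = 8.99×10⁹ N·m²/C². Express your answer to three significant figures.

For quasistatic motion the external work equals the change in potential energy: W_ext = qΔV = q(V_B − V_A).
At A: distances to the source charges are 1.39 m, 1.80 m; V_A = Σ kqᵢ/rᵢ = -45.6 V.
At B: distances to the source charges are 0.660 m, 1.26 m; V_B = Σ kqᵢ/rᵢ = -76.4 V.
ΔV = V_B − V_A = -30.8 V.
W_ext = qΔV = (1.76×10⁻⁹ C)(-30.8 V) = -5.42×10⁻⁸ J.

-5.42×10⁻⁸ J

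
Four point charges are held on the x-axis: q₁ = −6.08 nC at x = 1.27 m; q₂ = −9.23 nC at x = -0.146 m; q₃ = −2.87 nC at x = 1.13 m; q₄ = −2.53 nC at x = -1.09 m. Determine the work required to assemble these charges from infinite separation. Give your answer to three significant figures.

The work to assemble the configuration equals its total potential energy, U = Σ kqᵢqⱼ/rᵢⱼ over all pairs.
Pair separations: r₁₂ = 1.42 m, r₁₃ = 0.140 m, r₁₄ = 2.36 m, r₂₃ = 1.28 m, r₂₄ = 0.944 m, r₃₄ = 2.22 m.
Summing all 6 pair terms gives U = 1.97×10⁻⁶ J.

1.97×10⁻⁶ J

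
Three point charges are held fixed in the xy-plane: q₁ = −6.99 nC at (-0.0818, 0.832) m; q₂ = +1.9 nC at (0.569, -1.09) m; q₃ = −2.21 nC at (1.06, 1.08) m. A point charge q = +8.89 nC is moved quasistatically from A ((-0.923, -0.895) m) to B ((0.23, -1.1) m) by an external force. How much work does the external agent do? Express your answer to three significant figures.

3.40×10⁻⁷ J

For quasistatic motion the external work equals the change in potential energy: W_ext = qΔV = q(V_B − V_A).
At A: distances to the source charges are 1.92 m, 1.50 m, 2.80 m; V_A = Σ kqᵢ/rᵢ = -28.5 V.
At B: distances to the source charges are 1.96 m, 0.339 m, 2.33 m; V_B = Σ kqᵢ/rᵢ = 9.74 V.
ΔV = V_B − V_A = 38.2 V.
W_ext = qΔV = (8.89×10⁻⁹ C)(38.2 V) = 3.40×10⁻⁷ J.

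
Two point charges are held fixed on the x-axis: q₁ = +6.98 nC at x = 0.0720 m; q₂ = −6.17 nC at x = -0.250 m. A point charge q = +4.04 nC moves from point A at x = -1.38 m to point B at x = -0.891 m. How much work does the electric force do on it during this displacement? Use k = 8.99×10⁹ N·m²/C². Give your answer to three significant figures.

The work done by the electric force is W_field = −ΔU = −q(V_B − V_A) = q(V_A − V_B).
At A: distances to the source charges are 1.45 m, 1.13 m; V_A = Σ kqᵢ/rᵢ = -5.87 V.
At B: distances to the source charges are 0.963 m, 0.641 m; V_B = Σ kqᵢ/rᵢ = -21.4 V.
ΔV = V_B − V_A = -15.5 V.
W_field = −qΔV = −(4.04×10⁻⁹ C)(-15.5 V) = 6.26×10⁻⁸ J.

6.26×10⁻⁸ J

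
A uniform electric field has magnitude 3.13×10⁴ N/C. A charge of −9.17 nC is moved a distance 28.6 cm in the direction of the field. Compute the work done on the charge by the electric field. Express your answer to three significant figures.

-8.21×10⁻⁵ J

The potential change for a displacement 28.6 cm in the direction of the field is ΔV = −Ed = -8950 V.
W_field = −qΔV = -8.21×10⁻⁵ J.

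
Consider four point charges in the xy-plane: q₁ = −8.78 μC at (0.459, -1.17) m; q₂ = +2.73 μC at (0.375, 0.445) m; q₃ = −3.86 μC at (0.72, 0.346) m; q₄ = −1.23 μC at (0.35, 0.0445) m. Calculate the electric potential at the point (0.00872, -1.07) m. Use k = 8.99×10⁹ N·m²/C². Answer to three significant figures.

Electric potential is a scalar, so the contributions from each charge add algebraically: V = Σ kqᵢ/rᵢ.
Distances from the field point to each charge: r₁ = 0.461 m, r₂ = 1.56 m, r₃ = 1.58 m, r₄ = 1.17 m.
V = k[(-8.78×10⁻⁶)/(0.461) + (2.73×10⁻⁶)/(1.56) + (-3.86×10⁻⁶)/(1.58) + (-1.23×10⁻⁶)/(1.17)] = -1.87×10⁵ V.

-1.87×10⁵ V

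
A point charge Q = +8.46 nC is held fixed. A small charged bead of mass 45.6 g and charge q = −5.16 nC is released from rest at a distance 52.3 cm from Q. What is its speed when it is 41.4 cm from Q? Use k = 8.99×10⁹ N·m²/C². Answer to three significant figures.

2.94×10⁻³ m/s

Only the electrostatic force acts, so mechanical energy is conserved: ½mv² = U₁ − U₂ = kQq(1/r₁ − 1/r₂).
U₁ − U₂ = (8.99×10⁹ N·m²/C²)(8.46×10⁻⁹ C)(-5.16×10⁻⁹ C)(1/0.523 − 1/0.414) = 1.98×10⁻⁷ J.
v = √(2·1.98×10⁻⁷/0.0456) = 2.94×10⁻³ m/s.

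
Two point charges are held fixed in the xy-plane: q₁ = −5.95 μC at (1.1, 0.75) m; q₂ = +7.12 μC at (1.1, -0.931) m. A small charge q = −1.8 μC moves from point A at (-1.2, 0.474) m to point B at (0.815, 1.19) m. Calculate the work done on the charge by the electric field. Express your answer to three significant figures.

The work done by the electric force is W_field = −ΔU = −q(V_B − V_A) = q(V_A − V_B).
At A: distances to the source charges are 2.32 m, 2.70 m; V_A = Σ kqᵢ/rᵢ = 658 V.
At B: distances to the source charges are 0.524 m, 2.14 m; V_B = Σ kqᵢ/rᵢ = -7.21×10⁴ V.
ΔV = V_B − V_A = -7.28×10⁴ V.
W_field = −qΔV = −(-1.80×10⁻⁶ C)(-7.28×10⁴ V) = -0.131 J.

-0.131 J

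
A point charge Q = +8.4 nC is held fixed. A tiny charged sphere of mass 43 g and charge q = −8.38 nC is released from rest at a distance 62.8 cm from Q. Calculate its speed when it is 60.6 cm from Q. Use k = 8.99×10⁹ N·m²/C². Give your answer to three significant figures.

1.30×10⁻³ m/s

Only the electrostatic force acts, so mechanical energy is conserved: ½mv² = U₁ − U₂ = kQq(1/r₁ − 1/r₂).
U₁ − U₂ = (8.99×10⁹ N·m²/C²)(8.40×10⁻⁹ C)(-8.38×10⁻⁹ C)(1/0.628 − 1/0.606) = 3.66×10⁻⁸ J.
v = √(2·3.66×10⁻⁸/0.0430) = 1.30×10⁻³ m/s.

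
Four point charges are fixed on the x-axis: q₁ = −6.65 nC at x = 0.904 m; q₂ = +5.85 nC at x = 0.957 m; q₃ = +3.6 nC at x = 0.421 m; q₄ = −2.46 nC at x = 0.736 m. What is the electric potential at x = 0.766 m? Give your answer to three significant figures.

-801 V

The total potential is the scalar sum of each charge's contribution, V = Σ kqᵢ/rᵢ.
Distances from the field point to each charge: r₁ = 0.138 m, r₂ = 0.191 m, r₃ = 0.345 m, r₄ = 0.0300 m.
V = k[(-6.65×10⁻⁹)/(0.138) + (5.85×10⁻⁹)/(0.191) + (3.60×10⁻⁹)/(0.345) + (-2.46×10⁻⁹)/(0.0300)] = -801 V.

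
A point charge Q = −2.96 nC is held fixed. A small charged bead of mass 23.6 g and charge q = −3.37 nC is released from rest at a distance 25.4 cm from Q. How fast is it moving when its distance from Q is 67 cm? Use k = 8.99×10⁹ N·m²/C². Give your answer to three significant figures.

4.31×10⁻³ m/s

Only the electrostatic force acts, so mechanical energy is conserved: ½mv² = U₁ − U₂ = kQq(1/r₁ − 1/r₂).
U₁ − U₂ = (8.99×10⁹ N·m²/C²)(-2.96×10⁻⁹ C)(-3.37×10⁻⁹ C)(1/0.254 − 1/0.670) = 2.19×10⁻⁷ J.
v = √(2·2.19×10⁻⁷/0.0236) = 4.31×10⁻³ m/s.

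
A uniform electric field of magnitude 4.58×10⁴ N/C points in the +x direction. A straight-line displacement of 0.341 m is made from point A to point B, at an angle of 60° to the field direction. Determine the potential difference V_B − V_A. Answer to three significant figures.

Only the component of displacement along E changes the potential: ΔV = −E·d·cosθ.
ΔV = −(4.58×10⁴ V/m)(0.341 m)cos60° = -7810 V.

-7810 V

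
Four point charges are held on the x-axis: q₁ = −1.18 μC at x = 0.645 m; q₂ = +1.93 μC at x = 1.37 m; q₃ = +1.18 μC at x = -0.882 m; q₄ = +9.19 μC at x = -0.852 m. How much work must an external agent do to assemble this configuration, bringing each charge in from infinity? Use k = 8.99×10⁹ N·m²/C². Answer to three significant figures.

3.23 J

The assembly work is the sum of pairwise potential energies, U = Σ_{i<j} kqᵢqⱼ/rᵢⱼ.
Pair separations: r₁₂ = 0.725 m, r₁₃ = 1.53 m, r₁₄ = 1.50 m, r₂₃ = 2.25 m, r₂₄ = 2.22 m, r₃₄ = 0.0300 m.
Summing all 6 pair terms gives U = 3.23 J.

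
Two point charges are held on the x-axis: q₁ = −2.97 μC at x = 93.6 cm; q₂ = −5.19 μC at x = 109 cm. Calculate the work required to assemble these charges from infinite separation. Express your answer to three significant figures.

0.900 J

The assembly work is the sum of pairwise potential energies, U = Σ_{i<j} kqᵢqⱼ/rᵢⱼ.
Pair separations: r₁₂ = 0.154 m.
U = (0.900) = 0.900 J.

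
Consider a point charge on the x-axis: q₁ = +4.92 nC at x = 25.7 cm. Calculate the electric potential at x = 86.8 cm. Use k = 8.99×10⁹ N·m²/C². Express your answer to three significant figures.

The total potential is the scalar sum of each charge's contribution, V = Σ kqᵢ/rᵢ.
V = k[(4.92×10⁻⁹)/(0.611)] = 72.4 V.

72.4 V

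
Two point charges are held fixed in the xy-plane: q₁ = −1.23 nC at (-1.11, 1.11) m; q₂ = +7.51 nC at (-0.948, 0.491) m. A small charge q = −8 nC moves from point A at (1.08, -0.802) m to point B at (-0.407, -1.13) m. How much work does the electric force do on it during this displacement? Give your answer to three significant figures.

8.42×10⁻⁸ J

The work done by the electric force is W_field = −ΔU = −q(V_B − V_A) = q(V_A − V_B).
At A: distances to the source charges are 2.91 m, 2.41 m; V_A = Σ kqᵢ/rᵢ = 24.3 V.
At B: distances to the source charges are 2.35 m, 1.71 m; V_B = Σ kqᵢ/rᵢ = 34.8 V.
ΔV = V_B − V_A = 10.5 V.
W_field = −qΔV = −(-8.00×10⁻⁹ C)(10.5 V) = 8.42×10⁻⁸ J.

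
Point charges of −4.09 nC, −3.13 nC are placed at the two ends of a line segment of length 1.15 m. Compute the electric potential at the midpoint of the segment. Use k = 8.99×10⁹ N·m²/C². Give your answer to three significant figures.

-113 V

The total potential is the scalar sum of each charge's contribution, V = Σ kqᵢ/rᵢ.
Each charge is 0.575 m from the midpoint.
V = k[(-4.09×10⁻⁹)/(0.575) + (-3.13×10⁻⁹)/(0.575)] = -113 V.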